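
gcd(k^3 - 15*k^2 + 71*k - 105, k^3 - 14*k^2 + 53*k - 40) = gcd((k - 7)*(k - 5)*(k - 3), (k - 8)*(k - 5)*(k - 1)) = k - 5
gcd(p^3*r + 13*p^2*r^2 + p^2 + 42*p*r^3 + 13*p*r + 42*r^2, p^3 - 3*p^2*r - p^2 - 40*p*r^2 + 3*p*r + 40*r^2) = 1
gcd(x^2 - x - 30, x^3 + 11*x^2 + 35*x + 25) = x + 5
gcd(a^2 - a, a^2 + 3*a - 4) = a - 1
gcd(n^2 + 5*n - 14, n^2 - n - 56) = n + 7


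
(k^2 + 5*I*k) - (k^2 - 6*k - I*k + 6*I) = 6*k + 6*I*k - 6*I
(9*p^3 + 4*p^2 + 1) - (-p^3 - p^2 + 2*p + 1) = 10*p^3 + 5*p^2 - 2*p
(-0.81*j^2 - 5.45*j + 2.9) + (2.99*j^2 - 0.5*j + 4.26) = 2.18*j^2 - 5.95*j + 7.16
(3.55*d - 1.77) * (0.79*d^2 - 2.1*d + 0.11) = 2.8045*d^3 - 8.8533*d^2 + 4.1075*d - 0.1947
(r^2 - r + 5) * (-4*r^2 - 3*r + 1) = -4*r^4 + r^3 - 16*r^2 - 16*r + 5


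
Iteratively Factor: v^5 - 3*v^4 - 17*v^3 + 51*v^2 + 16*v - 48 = (v + 1)*(v^4 - 4*v^3 - 13*v^2 + 64*v - 48) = (v + 1)*(v + 4)*(v^3 - 8*v^2 + 19*v - 12) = (v - 3)*(v + 1)*(v + 4)*(v^2 - 5*v + 4) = (v - 4)*(v - 3)*(v + 1)*(v + 4)*(v - 1)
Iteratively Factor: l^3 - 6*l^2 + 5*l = (l - 5)*(l^2 - l) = l*(l - 5)*(l - 1)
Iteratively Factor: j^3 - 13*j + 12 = (j + 4)*(j^2 - 4*j + 3) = (j - 3)*(j + 4)*(j - 1)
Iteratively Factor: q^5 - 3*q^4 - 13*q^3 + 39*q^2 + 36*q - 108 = (q - 2)*(q^4 - q^3 - 15*q^2 + 9*q + 54) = (q - 3)*(q - 2)*(q^3 + 2*q^2 - 9*q - 18) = (q - 3)^2*(q - 2)*(q^2 + 5*q + 6) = (q - 3)^2*(q - 2)*(q + 2)*(q + 3)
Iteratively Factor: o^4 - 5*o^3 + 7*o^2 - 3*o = (o)*(o^3 - 5*o^2 + 7*o - 3) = o*(o - 3)*(o^2 - 2*o + 1) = o*(o - 3)*(o - 1)*(o - 1)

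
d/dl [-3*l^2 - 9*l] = -6*l - 9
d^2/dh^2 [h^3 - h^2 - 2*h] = 6*h - 2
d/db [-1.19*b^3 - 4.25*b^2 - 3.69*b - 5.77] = -3.57*b^2 - 8.5*b - 3.69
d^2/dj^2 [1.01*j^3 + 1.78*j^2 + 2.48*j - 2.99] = 6.06*j + 3.56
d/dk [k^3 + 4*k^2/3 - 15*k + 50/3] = 3*k^2 + 8*k/3 - 15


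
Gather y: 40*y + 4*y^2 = 4*y^2 + 40*y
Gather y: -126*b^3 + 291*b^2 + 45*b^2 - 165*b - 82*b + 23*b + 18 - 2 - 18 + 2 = -126*b^3 + 336*b^2 - 224*b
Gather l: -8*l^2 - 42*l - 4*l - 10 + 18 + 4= -8*l^2 - 46*l + 12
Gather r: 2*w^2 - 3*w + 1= 2*w^2 - 3*w + 1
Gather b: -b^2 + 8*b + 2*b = -b^2 + 10*b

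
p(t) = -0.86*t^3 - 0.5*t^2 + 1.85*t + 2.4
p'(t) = -2.58*t^2 - 1.0*t + 1.85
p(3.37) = -29.96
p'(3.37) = -30.82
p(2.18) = -4.85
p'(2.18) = -12.59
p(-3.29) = 21.53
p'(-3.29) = -22.79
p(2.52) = -9.88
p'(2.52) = -17.05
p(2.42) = -8.24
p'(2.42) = -15.68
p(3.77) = -43.81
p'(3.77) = -38.59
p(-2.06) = 3.99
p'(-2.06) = -7.04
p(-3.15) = 18.49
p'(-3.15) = -20.60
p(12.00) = -1533.48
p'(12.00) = -381.67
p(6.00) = -190.26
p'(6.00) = -97.03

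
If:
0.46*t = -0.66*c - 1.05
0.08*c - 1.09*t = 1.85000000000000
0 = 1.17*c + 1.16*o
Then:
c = -0.39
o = 0.39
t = -1.73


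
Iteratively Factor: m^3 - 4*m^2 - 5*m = (m)*(m^2 - 4*m - 5) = m*(m + 1)*(m - 5)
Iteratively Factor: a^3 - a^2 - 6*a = (a + 2)*(a^2 - 3*a) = a*(a + 2)*(a - 3)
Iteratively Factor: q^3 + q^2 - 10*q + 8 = (q + 4)*(q^2 - 3*q + 2) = (q - 2)*(q + 4)*(q - 1)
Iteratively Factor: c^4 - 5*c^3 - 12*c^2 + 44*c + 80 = (c - 5)*(c^3 - 12*c - 16) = (c - 5)*(c + 2)*(c^2 - 2*c - 8) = (c - 5)*(c - 4)*(c + 2)*(c + 2)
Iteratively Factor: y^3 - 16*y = (y)*(y^2 - 16) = y*(y - 4)*(y + 4)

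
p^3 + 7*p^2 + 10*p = p*(p + 2)*(p + 5)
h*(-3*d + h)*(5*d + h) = -15*d^2*h + 2*d*h^2 + h^3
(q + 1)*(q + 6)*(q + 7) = q^3 + 14*q^2 + 55*q + 42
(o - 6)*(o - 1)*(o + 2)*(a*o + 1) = a*o^4 - 5*a*o^3 - 8*a*o^2 + 12*a*o + o^3 - 5*o^2 - 8*o + 12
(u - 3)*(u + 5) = u^2 + 2*u - 15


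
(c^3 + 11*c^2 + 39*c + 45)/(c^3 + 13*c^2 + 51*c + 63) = (c + 5)/(c + 7)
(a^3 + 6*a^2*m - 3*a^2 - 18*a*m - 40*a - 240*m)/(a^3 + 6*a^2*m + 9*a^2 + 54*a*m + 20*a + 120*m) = (a - 8)/(a + 4)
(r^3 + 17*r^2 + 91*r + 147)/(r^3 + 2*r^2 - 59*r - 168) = (r + 7)/(r - 8)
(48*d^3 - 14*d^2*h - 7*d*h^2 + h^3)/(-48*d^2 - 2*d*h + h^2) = (-6*d^2 + d*h + h^2)/(6*d + h)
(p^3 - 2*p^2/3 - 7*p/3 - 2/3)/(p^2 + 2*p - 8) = (3*p^2 + 4*p + 1)/(3*(p + 4))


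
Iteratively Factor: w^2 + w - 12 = (w - 3)*(w + 4)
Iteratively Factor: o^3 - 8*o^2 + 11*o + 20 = (o - 4)*(o^2 - 4*o - 5) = (o - 5)*(o - 4)*(o + 1)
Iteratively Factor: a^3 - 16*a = (a - 4)*(a^2 + 4*a) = a*(a - 4)*(a + 4)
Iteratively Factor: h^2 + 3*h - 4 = (h + 4)*(h - 1)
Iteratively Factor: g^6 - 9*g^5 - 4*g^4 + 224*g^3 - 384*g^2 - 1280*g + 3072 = (g - 4)*(g^5 - 5*g^4 - 24*g^3 + 128*g^2 + 128*g - 768) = (g - 4)*(g + 4)*(g^4 - 9*g^3 + 12*g^2 + 80*g - 192) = (g - 4)^2*(g + 4)*(g^3 - 5*g^2 - 8*g + 48) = (g - 4)^3*(g + 4)*(g^2 - g - 12) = (g - 4)^3*(g + 3)*(g + 4)*(g - 4)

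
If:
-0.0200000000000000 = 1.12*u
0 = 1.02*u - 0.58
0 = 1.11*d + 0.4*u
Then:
No Solution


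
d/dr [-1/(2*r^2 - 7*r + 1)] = (4*r - 7)/(2*r^2 - 7*r + 1)^2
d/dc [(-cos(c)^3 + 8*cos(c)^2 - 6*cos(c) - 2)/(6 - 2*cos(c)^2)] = (-cos(c)^4 + 15*cos(c)^2 - 44*cos(c) + 18)*sin(c)/(2*(sin(c)^2 + 2)^2)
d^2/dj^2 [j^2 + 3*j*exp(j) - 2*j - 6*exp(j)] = 3*j*exp(j) + 2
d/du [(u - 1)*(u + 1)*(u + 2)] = 3*u^2 + 4*u - 1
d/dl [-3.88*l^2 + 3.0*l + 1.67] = 3.0 - 7.76*l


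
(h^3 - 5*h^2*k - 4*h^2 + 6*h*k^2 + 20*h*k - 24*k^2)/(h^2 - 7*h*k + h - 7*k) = (h^3 - 5*h^2*k - 4*h^2 + 6*h*k^2 + 20*h*k - 24*k^2)/(h^2 - 7*h*k + h - 7*k)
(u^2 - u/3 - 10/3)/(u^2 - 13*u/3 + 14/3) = (3*u + 5)/(3*u - 7)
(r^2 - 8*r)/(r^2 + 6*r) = (r - 8)/(r + 6)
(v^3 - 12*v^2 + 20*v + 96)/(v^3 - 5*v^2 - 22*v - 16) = (v - 6)/(v + 1)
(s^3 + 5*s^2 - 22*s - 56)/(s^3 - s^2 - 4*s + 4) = (s^2 + 3*s - 28)/(s^2 - 3*s + 2)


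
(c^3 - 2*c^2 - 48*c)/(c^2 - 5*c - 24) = c*(c + 6)/(c + 3)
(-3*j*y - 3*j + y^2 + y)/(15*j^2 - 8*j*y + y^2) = (y + 1)/(-5*j + y)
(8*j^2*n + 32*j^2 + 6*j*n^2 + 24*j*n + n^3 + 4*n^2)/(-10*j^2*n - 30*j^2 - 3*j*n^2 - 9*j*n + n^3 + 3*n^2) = (-4*j*n - 16*j - n^2 - 4*n)/(5*j*n + 15*j - n^2 - 3*n)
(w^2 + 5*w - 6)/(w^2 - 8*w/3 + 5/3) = 3*(w + 6)/(3*w - 5)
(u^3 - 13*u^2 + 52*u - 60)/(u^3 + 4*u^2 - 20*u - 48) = (u^3 - 13*u^2 + 52*u - 60)/(u^3 + 4*u^2 - 20*u - 48)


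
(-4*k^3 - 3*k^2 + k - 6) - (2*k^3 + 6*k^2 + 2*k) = -6*k^3 - 9*k^2 - k - 6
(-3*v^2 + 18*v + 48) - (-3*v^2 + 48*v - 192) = 240 - 30*v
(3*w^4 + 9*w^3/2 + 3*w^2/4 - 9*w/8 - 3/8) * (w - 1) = 3*w^5 + 3*w^4/2 - 15*w^3/4 - 15*w^2/8 + 3*w/4 + 3/8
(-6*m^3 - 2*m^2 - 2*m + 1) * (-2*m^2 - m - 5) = 12*m^5 + 10*m^4 + 36*m^3 + 10*m^2 + 9*m - 5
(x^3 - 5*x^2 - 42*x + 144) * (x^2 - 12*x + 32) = x^5 - 17*x^4 + 50*x^3 + 488*x^2 - 3072*x + 4608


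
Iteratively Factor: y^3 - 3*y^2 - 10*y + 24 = (y + 3)*(y^2 - 6*y + 8) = (y - 2)*(y + 3)*(y - 4)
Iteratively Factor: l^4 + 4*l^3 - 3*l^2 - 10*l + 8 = (l + 4)*(l^3 - 3*l + 2) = (l - 1)*(l + 4)*(l^2 + l - 2) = (l - 1)^2*(l + 4)*(l + 2)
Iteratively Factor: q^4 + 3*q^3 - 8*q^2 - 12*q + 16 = (q + 2)*(q^3 + q^2 - 10*q + 8) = (q - 1)*(q + 2)*(q^2 + 2*q - 8) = (q - 2)*(q - 1)*(q + 2)*(q + 4)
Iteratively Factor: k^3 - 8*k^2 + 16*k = (k - 4)*(k^2 - 4*k) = k*(k - 4)*(k - 4)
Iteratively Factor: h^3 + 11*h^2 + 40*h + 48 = (h + 3)*(h^2 + 8*h + 16) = (h + 3)*(h + 4)*(h + 4)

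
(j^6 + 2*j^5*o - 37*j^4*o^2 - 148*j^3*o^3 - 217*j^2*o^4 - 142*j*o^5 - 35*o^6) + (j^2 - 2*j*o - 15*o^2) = j^6 + 2*j^5*o - 37*j^4*o^2 - 148*j^3*o^3 - 217*j^2*o^4 + j^2 - 142*j*o^5 - 2*j*o - 35*o^6 - 15*o^2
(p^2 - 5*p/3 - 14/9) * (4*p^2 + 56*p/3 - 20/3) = 4*p^4 + 12*p^3 - 44*p^2 - 484*p/27 + 280/27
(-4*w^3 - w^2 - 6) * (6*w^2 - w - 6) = -24*w^5 - 2*w^4 + 25*w^3 - 30*w^2 + 6*w + 36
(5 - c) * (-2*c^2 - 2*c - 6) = 2*c^3 - 8*c^2 - 4*c - 30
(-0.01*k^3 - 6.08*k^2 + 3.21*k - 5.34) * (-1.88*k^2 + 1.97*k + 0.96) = 0.0188*k^5 + 11.4107*k^4 - 18.022*k^3 + 10.5261*k^2 - 7.4382*k - 5.1264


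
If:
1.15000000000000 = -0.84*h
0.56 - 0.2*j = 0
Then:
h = -1.37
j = 2.80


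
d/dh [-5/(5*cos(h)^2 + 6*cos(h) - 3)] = -10*(5*cos(h) + 3)*sin(h)/(5*cos(h)^2 + 6*cos(h) - 3)^2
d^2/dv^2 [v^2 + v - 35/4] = 2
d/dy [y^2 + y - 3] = 2*y + 1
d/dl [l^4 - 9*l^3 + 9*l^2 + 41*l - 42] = 4*l^3 - 27*l^2 + 18*l + 41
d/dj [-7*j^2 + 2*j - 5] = 2 - 14*j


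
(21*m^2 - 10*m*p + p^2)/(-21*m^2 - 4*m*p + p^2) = (-3*m + p)/(3*m + p)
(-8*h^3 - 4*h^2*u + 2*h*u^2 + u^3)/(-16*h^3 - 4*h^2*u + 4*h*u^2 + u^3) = (2*h + u)/(4*h + u)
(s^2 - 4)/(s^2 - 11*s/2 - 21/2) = 2*(4 - s^2)/(-2*s^2 + 11*s + 21)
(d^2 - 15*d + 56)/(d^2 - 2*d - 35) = (d - 8)/(d + 5)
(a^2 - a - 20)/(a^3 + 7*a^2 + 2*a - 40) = (a - 5)/(a^2 + 3*a - 10)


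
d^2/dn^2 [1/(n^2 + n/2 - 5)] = 4*(-4*n^2 - 2*n + (4*n + 1)^2 + 20)/(2*n^2 + n - 10)^3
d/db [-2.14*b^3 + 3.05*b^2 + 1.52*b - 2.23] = -6.42*b^2 + 6.1*b + 1.52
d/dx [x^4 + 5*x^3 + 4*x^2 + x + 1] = 4*x^3 + 15*x^2 + 8*x + 1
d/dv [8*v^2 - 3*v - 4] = 16*v - 3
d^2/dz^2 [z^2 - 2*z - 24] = 2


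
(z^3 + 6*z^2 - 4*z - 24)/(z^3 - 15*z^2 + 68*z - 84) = (z^2 + 8*z + 12)/(z^2 - 13*z + 42)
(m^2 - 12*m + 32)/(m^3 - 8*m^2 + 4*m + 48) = (m - 8)/(m^2 - 4*m - 12)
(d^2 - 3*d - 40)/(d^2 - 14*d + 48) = (d + 5)/(d - 6)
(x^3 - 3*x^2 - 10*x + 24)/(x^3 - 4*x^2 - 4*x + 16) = (x + 3)/(x + 2)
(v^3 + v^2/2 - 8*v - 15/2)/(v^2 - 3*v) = v + 7/2 + 5/(2*v)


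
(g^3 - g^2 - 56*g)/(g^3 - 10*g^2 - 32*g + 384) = g*(g + 7)/(g^2 - 2*g - 48)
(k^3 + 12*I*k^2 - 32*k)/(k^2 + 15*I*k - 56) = k*(k + 4*I)/(k + 7*I)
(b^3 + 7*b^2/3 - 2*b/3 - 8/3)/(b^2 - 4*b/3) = (3*b^3 + 7*b^2 - 2*b - 8)/(b*(3*b - 4))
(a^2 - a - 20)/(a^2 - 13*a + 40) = (a + 4)/(a - 8)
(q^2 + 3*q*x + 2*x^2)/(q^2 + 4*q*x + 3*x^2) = (q + 2*x)/(q + 3*x)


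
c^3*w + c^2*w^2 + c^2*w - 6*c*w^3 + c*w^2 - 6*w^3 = (c - 2*w)*(c + 3*w)*(c*w + w)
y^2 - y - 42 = (y - 7)*(y + 6)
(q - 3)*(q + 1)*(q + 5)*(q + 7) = q^4 + 10*q^3 + 8*q^2 - 106*q - 105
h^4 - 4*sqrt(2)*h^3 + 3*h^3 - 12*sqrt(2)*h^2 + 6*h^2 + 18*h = h*(h + 3)*(h - 3*sqrt(2))*(h - sqrt(2))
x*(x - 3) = x^2 - 3*x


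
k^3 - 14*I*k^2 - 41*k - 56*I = (k - 8*I)*(k - 7*I)*(k + I)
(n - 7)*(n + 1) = n^2 - 6*n - 7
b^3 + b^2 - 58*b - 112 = (b - 8)*(b + 2)*(b + 7)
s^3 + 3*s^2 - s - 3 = (s - 1)*(s + 1)*(s + 3)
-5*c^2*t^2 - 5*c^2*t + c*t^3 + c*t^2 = t*(-5*c + t)*(c*t + c)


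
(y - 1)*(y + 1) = y^2 - 1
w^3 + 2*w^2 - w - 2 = (w - 1)*(w + 1)*(w + 2)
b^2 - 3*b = b*(b - 3)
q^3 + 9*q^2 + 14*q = q*(q + 2)*(q + 7)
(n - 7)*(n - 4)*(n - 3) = n^3 - 14*n^2 + 61*n - 84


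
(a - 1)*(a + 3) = a^2 + 2*a - 3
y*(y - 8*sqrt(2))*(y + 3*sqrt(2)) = y^3 - 5*sqrt(2)*y^2 - 48*y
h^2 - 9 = (h - 3)*(h + 3)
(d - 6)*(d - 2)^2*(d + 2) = d^4 - 8*d^3 + 8*d^2 + 32*d - 48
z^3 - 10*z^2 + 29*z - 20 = (z - 5)*(z - 4)*(z - 1)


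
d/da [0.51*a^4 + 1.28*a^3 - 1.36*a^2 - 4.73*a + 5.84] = 2.04*a^3 + 3.84*a^2 - 2.72*a - 4.73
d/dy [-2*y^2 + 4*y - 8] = 4 - 4*y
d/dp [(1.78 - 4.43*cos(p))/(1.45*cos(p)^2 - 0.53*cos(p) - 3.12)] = (-6.4235*cos(p)^2 + 5.162*cos(p) - 14.765)*sin(p)/(2.1025*cos(p)^4 - 1.537*cos(p)^3 - 8.7671*cos(p)^2 + 3.3072*cos(p) + 9.7344)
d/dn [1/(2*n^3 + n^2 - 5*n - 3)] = (-6*n^2 - 2*n + 5)/(2*n^3 + n^2 - 5*n - 3)^2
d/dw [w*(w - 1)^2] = (w - 1)*(3*w - 1)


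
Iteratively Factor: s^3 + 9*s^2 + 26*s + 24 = (s + 3)*(s^2 + 6*s + 8) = (s + 2)*(s + 3)*(s + 4)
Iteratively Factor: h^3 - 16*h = (h + 4)*(h^2 - 4*h) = h*(h + 4)*(h - 4)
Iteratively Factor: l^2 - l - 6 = (l - 3)*(l + 2)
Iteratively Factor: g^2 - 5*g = (g)*(g - 5)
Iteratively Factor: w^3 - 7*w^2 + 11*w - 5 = (w - 1)*(w^2 - 6*w + 5) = (w - 5)*(w - 1)*(w - 1)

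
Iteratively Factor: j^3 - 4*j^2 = (j)*(j^2 - 4*j) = j*(j - 4)*(j)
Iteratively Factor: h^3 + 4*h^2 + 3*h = (h)*(h^2 + 4*h + 3) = h*(h + 3)*(h + 1)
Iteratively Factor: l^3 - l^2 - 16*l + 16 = (l - 4)*(l^2 + 3*l - 4) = (l - 4)*(l - 1)*(l + 4)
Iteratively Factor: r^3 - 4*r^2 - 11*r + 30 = (r - 2)*(r^2 - 2*r - 15) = (r - 5)*(r - 2)*(r + 3)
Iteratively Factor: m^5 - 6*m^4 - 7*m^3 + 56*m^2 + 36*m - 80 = (m + 2)*(m^4 - 8*m^3 + 9*m^2 + 38*m - 40) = (m - 1)*(m + 2)*(m^3 - 7*m^2 + 2*m + 40) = (m - 4)*(m - 1)*(m + 2)*(m^2 - 3*m - 10) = (m - 4)*(m - 1)*(m + 2)^2*(m - 5)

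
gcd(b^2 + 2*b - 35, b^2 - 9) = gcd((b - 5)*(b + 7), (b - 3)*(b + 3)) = 1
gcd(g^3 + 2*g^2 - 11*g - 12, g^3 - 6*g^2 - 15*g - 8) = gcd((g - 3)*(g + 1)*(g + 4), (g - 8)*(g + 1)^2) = g + 1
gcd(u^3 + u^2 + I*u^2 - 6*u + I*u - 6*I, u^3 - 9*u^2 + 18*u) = 1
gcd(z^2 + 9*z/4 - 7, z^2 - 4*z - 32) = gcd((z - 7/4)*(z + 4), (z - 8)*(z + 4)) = z + 4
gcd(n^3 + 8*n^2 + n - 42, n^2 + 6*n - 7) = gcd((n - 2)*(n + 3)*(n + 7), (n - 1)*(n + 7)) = n + 7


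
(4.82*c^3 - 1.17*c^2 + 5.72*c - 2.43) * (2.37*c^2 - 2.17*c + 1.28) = 11.4234*c^5 - 13.2323*c^4 + 22.2649*c^3 - 19.6691*c^2 + 12.5947*c - 3.1104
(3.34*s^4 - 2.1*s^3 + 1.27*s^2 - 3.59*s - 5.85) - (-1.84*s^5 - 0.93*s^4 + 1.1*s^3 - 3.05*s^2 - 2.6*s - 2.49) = 1.84*s^5 + 4.27*s^4 - 3.2*s^3 + 4.32*s^2 - 0.99*s - 3.36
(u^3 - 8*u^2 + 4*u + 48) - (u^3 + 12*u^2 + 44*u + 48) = -20*u^2 - 40*u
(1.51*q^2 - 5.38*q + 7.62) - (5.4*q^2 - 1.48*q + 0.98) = -3.89*q^2 - 3.9*q + 6.64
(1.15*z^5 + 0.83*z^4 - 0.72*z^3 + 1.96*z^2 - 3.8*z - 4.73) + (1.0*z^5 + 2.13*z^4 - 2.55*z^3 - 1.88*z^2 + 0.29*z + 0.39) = 2.15*z^5 + 2.96*z^4 - 3.27*z^3 + 0.0800000000000001*z^2 - 3.51*z - 4.34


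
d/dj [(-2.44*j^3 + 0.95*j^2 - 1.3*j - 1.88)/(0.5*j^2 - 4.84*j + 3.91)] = (-1.22*j^4 + 23.6192*j^3 - 32.5692*j^2 + 9.309*j - 14.1822)/(0.25*j^4 - 4.84*j^3 + 27.3356*j^2 - 37.8488*j + 15.2881)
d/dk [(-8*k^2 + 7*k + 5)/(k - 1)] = 4*(-2*k^2 + 4*k - 3)/(k^2 - 2*k + 1)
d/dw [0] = 0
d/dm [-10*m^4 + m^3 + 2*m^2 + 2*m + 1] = -40*m^3 + 3*m^2 + 4*m + 2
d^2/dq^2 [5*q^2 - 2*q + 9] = 10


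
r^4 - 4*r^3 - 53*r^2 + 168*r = r*(r - 8)*(r - 3)*(r + 7)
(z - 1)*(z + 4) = z^2 + 3*z - 4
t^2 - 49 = (t - 7)*(t + 7)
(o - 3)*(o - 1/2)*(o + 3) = o^3 - o^2/2 - 9*o + 9/2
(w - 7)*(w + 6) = w^2 - w - 42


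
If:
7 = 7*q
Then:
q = 1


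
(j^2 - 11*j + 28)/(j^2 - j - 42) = (j - 4)/(j + 6)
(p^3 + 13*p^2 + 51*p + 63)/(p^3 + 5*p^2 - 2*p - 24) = (p^2 + 10*p + 21)/(p^2 + 2*p - 8)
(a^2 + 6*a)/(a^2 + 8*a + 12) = a/(a + 2)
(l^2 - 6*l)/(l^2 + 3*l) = (l - 6)/(l + 3)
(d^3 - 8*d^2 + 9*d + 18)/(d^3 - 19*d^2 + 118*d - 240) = (d^2 - 2*d - 3)/(d^2 - 13*d + 40)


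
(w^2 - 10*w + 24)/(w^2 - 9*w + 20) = (w - 6)/(w - 5)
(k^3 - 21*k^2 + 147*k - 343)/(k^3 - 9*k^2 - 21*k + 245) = (k - 7)/(k + 5)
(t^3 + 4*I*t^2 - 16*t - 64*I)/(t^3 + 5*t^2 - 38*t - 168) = (t^2 + 4*t*(-1 + I) - 16*I)/(t^2 + t - 42)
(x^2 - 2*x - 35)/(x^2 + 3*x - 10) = (x - 7)/(x - 2)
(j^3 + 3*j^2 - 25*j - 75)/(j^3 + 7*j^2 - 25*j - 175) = (j + 3)/(j + 7)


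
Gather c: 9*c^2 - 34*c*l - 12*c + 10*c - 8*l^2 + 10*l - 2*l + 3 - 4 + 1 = 9*c^2 + c*(-34*l - 2) - 8*l^2 + 8*l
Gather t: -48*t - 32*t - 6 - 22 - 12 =-80*t - 40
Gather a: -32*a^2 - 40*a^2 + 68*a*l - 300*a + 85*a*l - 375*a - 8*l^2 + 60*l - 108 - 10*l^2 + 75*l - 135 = -72*a^2 + a*(153*l - 675) - 18*l^2 + 135*l - 243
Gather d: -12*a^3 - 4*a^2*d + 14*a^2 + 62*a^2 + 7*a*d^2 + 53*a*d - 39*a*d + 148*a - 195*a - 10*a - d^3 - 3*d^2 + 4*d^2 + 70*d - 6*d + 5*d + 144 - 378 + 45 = -12*a^3 + 76*a^2 - 57*a - d^3 + d^2*(7*a + 1) + d*(-4*a^2 + 14*a + 69) - 189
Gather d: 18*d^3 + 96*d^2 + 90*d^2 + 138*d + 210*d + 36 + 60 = 18*d^3 + 186*d^2 + 348*d + 96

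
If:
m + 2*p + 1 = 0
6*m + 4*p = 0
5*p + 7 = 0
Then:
No Solution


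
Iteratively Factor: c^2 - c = (c - 1)*(c)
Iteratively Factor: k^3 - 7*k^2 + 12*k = (k - 4)*(k^2 - 3*k) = k*(k - 4)*(k - 3)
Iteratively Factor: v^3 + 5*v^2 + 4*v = (v + 4)*(v^2 + v) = (v + 1)*(v + 4)*(v)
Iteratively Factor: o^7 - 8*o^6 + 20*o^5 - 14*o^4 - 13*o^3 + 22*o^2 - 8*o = (o + 1)*(o^6 - 9*o^5 + 29*o^4 - 43*o^3 + 30*o^2 - 8*o) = (o - 1)*(o + 1)*(o^5 - 8*o^4 + 21*o^3 - 22*o^2 + 8*o) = (o - 1)^2*(o + 1)*(o^4 - 7*o^3 + 14*o^2 - 8*o) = (o - 2)*(o - 1)^2*(o + 1)*(o^3 - 5*o^2 + 4*o) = o*(o - 2)*(o - 1)^2*(o + 1)*(o^2 - 5*o + 4) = o*(o - 2)*(o - 1)^3*(o + 1)*(o - 4)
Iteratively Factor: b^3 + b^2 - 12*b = (b + 4)*(b^2 - 3*b) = (b - 3)*(b + 4)*(b)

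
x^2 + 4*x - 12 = (x - 2)*(x + 6)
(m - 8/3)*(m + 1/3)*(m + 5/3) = m^3 - 2*m^2/3 - 43*m/9 - 40/27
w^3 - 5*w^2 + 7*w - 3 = (w - 3)*(w - 1)^2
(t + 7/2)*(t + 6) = t^2 + 19*t/2 + 21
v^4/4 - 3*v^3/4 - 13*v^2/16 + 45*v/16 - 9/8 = (v/4 + 1/2)*(v - 3)*(v - 3/2)*(v - 1/2)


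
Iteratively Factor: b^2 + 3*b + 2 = (b + 1)*(b + 2)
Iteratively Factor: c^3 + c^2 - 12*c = (c + 4)*(c^2 - 3*c) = (c - 3)*(c + 4)*(c)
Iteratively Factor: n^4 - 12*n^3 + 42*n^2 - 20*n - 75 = (n - 5)*(n^3 - 7*n^2 + 7*n + 15) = (n - 5)*(n - 3)*(n^2 - 4*n - 5) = (n - 5)*(n - 3)*(n + 1)*(n - 5)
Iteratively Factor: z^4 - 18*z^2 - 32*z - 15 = (z + 3)*(z^3 - 3*z^2 - 9*z - 5) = (z - 5)*(z + 3)*(z^2 + 2*z + 1) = (z - 5)*(z + 1)*(z + 3)*(z + 1)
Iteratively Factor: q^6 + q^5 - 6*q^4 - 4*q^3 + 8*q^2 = (q + 2)*(q^5 - q^4 - 4*q^3 + 4*q^2) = (q - 1)*(q + 2)*(q^4 - 4*q^2) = q*(q - 1)*(q + 2)*(q^3 - 4*q) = q*(q - 2)*(q - 1)*(q + 2)*(q^2 + 2*q) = q^2*(q - 2)*(q - 1)*(q + 2)*(q + 2)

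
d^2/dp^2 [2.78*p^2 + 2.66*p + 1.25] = 5.56000000000000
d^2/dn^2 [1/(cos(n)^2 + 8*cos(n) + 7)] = 2*(-2*sin(n)^4 + 19*sin(n)^2 + 43*cos(n) - 3*cos(3*n) + 40)/((cos(n) + 1)^3*(cos(n) + 7)^3)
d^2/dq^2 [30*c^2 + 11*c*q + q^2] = 2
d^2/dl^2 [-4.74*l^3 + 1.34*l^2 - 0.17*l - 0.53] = 2.68 - 28.44*l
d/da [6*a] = 6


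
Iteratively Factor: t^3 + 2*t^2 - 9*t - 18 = (t - 3)*(t^2 + 5*t + 6) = (t - 3)*(t + 3)*(t + 2)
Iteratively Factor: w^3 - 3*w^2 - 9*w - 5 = (w + 1)*(w^2 - 4*w - 5) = (w + 1)^2*(w - 5)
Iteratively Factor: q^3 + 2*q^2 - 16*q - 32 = (q + 2)*(q^2 - 16) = (q + 2)*(q + 4)*(q - 4)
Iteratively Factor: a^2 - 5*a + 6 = (a - 2)*(a - 3)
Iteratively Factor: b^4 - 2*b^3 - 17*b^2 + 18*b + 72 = (b + 2)*(b^3 - 4*b^2 - 9*b + 36) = (b + 2)*(b + 3)*(b^2 - 7*b + 12) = (b - 3)*(b + 2)*(b + 3)*(b - 4)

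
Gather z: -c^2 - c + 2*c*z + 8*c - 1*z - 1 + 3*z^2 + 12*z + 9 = -c^2 + 7*c + 3*z^2 + z*(2*c + 11) + 8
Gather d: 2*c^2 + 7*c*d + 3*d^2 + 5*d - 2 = 2*c^2 + 3*d^2 + d*(7*c + 5) - 2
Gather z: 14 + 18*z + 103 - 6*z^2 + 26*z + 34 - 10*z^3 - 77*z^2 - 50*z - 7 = -10*z^3 - 83*z^2 - 6*z + 144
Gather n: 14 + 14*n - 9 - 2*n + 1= 12*n + 6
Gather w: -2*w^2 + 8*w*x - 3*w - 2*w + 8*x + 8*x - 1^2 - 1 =-2*w^2 + w*(8*x - 5) + 16*x - 2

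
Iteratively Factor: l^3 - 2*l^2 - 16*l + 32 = (l + 4)*(l^2 - 6*l + 8) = (l - 2)*(l + 4)*(l - 4)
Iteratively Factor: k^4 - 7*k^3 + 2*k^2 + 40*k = (k)*(k^3 - 7*k^2 + 2*k + 40) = k*(k - 5)*(k^2 - 2*k - 8) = k*(k - 5)*(k + 2)*(k - 4)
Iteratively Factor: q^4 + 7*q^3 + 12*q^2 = (q)*(q^3 + 7*q^2 + 12*q) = q*(q + 4)*(q^2 + 3*q) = q^2*(q + 4)*(q + 3)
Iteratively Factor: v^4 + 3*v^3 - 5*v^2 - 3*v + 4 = (v - 1)*(v^3 + 4*v^2 - v - 4) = (v - 1)^2*(v^2 + 5*v + 4) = (v - 1)^2*(v + 4)*(v + 1)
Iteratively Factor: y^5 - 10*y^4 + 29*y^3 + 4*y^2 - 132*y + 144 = (y - 3)*(y^4 - 7*y^3 + 8*y^2 + 28*y - 48) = (y - 3)*(y + 2)*(y^3 - 9*y^2 + 26*y - 24) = (y - 4)*(y - 3)*(y + 2)*(y^2 - 5*y + 6) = (y - 4)*(y - 3)*(y - 2)*(y + 2)*(y - 3)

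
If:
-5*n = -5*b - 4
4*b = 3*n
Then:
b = 12/5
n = 16/5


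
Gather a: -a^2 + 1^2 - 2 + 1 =-a^2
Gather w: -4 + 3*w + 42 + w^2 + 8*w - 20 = w^2 + 11*w + 18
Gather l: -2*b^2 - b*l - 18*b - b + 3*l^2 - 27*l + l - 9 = -2*b^2 - 19*b + 3*l^2 + l*(-b - 26) - 9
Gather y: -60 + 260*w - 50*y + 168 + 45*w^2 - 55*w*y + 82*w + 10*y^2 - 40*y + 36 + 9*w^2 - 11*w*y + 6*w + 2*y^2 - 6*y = 54*w^2 + 348*w + 12*y^2 + y*(-66*w - 96) + 144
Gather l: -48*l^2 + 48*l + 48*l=-48*l^2 + 96*l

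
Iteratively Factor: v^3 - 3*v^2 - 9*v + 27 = (v + 3)*(v^2 - 6*v + 9) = (v - 3)*(v + 3)*(v - 3)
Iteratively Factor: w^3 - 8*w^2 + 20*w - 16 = (w - 2)*(w^2 - 6*w + 8) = (w - 4)*(w - 2)*(w - 2)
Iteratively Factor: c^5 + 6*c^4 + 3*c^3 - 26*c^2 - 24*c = (c + 3)*(c^4 + 3*c^3 - 6*c^2 - 8*c) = (c + 1)*(c + 3)*(c^3 + 2*c^2 - 8*c) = (c - 2)*(c + 1)*(c + 3)*(c^2 + 4*c) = (c - 2)*(c + 1)*(c + 3)*(c + 4)*(c)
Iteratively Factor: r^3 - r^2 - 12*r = (r - 4)*(r^2 + 3*r) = (r - 4)*(r + 3)*(r)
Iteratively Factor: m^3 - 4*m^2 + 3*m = (m)*(m^2 - 4*m + 3) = m*(m - 3)*(m - 1)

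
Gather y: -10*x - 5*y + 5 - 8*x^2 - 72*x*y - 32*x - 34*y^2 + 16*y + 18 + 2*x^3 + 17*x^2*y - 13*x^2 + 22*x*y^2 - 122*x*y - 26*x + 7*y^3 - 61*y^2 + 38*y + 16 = 2*x^3 - 21*x^2 - 68*x + 7*y^3 + y^2*(22*x - 95) + y*(17*x^2 - 194*x + 49) + 39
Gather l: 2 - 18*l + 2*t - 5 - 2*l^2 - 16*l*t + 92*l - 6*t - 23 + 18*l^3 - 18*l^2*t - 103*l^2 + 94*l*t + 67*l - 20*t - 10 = 18*l^3 + l^2*(-18*t - 105) + l*(78*t + 141) - 24*t - 36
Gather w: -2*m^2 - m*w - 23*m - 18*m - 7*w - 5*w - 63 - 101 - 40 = -2*m^2 - 41*m + w*(-m - 12) - 204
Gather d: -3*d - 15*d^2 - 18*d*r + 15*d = -15*d^2 + d*(12 - 18*r)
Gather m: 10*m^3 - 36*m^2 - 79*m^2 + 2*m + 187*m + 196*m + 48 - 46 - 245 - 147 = 10*m^3 - 115*m^2 + 385*m - 390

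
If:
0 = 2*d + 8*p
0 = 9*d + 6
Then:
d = -2/3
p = 1/6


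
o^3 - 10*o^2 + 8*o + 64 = (o - 8)*(o - 4)*(o + 2)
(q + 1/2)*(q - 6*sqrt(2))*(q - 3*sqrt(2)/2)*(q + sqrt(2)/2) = q^4 - 7*sqrt(2)*q^3 + q^3/2 - 7*sqrt(2)*q^2/2 + 21*q^2/2 + 21*q/4 + 9*sqrt(2)*q + 9*sqrt(2)/2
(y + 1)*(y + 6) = y^2 + 7*y + 6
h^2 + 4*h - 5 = (h - 1)*(h + 5)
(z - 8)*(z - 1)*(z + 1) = z^3 - 8*z^2 - z + 8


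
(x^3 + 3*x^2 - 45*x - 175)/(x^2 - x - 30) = (x^2 - 2*x - 35)/(x - 6)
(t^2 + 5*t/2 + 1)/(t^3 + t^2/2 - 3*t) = (2*t + 1)/(t*(2*t - 3))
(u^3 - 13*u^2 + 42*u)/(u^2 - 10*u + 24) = u*(u - 7)/(u - 4)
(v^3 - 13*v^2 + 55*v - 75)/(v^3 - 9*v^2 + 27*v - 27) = (v^2 - 10*v + 25)/(v^2 - 6*v + 9)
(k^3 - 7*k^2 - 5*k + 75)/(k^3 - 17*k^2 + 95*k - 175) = (k + 3)/(k - 7)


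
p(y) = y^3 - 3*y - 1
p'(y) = 3*y^2 - 3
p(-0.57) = 0.52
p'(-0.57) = -2.03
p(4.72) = 89.99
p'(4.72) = 63.84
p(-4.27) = -66.04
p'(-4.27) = 51.70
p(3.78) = 41.67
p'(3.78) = 39.87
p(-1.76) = -1.17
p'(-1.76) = 6.29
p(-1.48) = 0.20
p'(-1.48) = 3.57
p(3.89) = 46.19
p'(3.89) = 42.40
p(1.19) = -2.88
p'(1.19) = 1.25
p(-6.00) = -199.00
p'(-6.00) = 105.00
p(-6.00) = -199.00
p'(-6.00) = 105.00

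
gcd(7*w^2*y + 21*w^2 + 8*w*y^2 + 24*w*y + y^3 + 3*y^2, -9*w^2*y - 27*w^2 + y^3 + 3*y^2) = y + 3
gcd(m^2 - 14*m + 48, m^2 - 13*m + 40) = m - 8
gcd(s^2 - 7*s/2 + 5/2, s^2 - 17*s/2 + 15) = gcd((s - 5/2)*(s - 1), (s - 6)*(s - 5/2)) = s - 5/2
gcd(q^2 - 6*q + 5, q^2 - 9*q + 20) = q - 5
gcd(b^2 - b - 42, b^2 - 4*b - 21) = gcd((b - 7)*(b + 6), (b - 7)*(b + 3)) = b - 7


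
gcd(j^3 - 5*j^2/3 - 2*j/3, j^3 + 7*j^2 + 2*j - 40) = j - 2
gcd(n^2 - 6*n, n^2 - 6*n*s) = n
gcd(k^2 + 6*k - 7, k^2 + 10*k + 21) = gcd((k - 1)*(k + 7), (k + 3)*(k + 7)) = k + 7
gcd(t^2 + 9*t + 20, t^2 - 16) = t + 4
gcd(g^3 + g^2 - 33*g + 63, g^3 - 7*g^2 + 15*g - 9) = g^2 - 6*g + 9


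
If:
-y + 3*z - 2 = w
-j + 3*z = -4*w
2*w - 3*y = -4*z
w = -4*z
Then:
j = -78/25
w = -24/25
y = -8/25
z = 6/25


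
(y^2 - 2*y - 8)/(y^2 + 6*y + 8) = (y - 4)/(y + 4)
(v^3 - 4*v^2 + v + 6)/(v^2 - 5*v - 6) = (v^2 - 5*v + 6)/(v - 6)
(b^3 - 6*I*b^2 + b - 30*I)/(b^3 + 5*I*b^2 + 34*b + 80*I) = (b - 3*I)/(b + 8*I)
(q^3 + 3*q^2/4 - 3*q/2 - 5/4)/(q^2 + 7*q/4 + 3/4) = (4*q^2 - q - 5)/(4*q + 3)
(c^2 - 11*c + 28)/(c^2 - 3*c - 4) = (c - 7)/(c + 1)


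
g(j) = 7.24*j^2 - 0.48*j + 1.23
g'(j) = 14.48*j - 0.48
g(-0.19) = 1.58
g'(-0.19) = -3.23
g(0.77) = 5.15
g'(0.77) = 10.67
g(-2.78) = 58.52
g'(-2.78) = -40.73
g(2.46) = 43.86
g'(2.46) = 35.14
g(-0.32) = 2.12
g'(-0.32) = -5.11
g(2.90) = 60.73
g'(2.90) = 41.51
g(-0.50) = 3.28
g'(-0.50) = -7.72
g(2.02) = 29.80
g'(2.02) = 28.77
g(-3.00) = 67.83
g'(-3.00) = -43.92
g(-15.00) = 1637.43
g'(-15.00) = -217.68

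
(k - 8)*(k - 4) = k^2 - 12*k + 32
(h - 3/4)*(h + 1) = h^2 + h/4 - 3/4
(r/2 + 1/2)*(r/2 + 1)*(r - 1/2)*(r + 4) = r^4/4 + 13*r^3/8 + 21*r^2/8 + r/4 - 1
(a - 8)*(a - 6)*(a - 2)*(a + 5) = a^4 - 11*a^3 - 4*a^2 + 284*a - 480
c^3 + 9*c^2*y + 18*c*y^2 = c*(c + 3*y)*(c + 6*y)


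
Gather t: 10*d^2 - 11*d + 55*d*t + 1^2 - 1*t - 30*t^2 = 10*d^2 - 11*d - 30*t^2 + t*(55*d - 1) + 1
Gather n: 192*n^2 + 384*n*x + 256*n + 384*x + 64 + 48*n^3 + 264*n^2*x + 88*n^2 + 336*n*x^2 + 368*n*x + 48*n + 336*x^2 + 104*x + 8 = 48*n^3 + n^2*(264*x + 280) + n*(336*x^2 + 752*x + 304) + 336*x^2 + 488*x + 72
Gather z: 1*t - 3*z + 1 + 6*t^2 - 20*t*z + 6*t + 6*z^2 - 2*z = 6*t^2 + 7*t + 6*z^2 + z*(-20*t - 5) + 1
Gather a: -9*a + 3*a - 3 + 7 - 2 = 2 - 6*a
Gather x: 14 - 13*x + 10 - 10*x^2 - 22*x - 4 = -10*x^2 - 35*x + 20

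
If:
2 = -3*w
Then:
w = -2/3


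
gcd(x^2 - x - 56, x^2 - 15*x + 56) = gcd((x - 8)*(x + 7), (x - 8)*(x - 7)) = x - 8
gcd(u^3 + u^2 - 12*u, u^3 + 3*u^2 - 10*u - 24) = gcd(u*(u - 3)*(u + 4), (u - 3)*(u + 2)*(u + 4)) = u^2 + u - 12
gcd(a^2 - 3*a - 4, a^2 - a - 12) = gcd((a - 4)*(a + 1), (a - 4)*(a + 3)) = a - 4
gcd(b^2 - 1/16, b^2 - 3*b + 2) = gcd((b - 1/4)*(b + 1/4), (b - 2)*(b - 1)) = 1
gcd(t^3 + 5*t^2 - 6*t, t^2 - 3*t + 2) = t - 1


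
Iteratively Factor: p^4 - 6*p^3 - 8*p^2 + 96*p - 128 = (p - 4)*(p^3 - 2*p^2 - 16*p + 32) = (p - 4)*(p + 4)*(p^2 - 6*p + 8) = (p - 4)^2*(p + 4)*(p - 2)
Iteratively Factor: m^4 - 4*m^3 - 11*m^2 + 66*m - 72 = (m - 3)*(m^3 - m^2 - 14*m + 24) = (m - 3)*(m - 2)*(m^2 + m - 12) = (m - 3)*(m - 2)*(m + 4)*(m - 3)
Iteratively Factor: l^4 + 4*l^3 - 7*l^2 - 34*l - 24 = (l + 4)*(l^3 - 7*l - 6) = (l + 2)*(l + 4)*(l^2 - 2*l - 3) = (l - 3)*(l + 2)*(l + 4)*(l + 1)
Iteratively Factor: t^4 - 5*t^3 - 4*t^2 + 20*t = (t - 5)*(t^3 - 4*t) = t*(t - 5)*(t^2 - 4) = t*(t - 5)*(t - 2)*(t + 2)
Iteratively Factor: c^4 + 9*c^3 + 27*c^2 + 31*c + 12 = (c + 1)*(c^3 + 8*c^2 + 19*c + 12) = (c + 1)*(c + 3)*(c^2 + 5*c + 4) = (c + 1)*(c + 3)*(c + 4)*(c + 1)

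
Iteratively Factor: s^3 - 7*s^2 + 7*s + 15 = (s - 5)*(s^2 - 2*s - 3) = (s - 5)*(s + 1)*(s - 3)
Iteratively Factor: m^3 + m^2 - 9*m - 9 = (m - 3)*(m^2 + 4*m + 3) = (m - 3)*(m + 1)*(m + 3)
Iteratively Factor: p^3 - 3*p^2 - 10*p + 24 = (p - 4)*(p^2 + p - 6) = (p - 4)*(p + 3)*(p - 2)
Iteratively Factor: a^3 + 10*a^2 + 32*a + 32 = (a + 4)*(a^2 + 6*a + 8) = (a + 4)^2*(a + 2)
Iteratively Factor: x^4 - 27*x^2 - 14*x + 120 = (x - 5)*(x^3 + 5*x^2 - 2*x - 24) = (x - 5)*(x + 3)*(x^2 + 2*x - 8) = (x - 5)*(x - 2)*(x + 3)*(x + 4)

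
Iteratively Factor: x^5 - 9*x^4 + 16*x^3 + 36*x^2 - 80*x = (x - 2)*(x^4 - 7*x^3 + 2*x^2 + 40*x) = (x - 4)*(x - 2)*(x^3 - 3*x^2 - 10*x) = (x - 4)*(x - 2)*(x + 2)*(x^2 - 5*x) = x*(x - 4)*(x - 2)*(x + 2)*(x - 5)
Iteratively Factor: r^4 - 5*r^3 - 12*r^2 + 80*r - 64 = (r - 1)*(r^3 - 4*r^2 - 16*r + 64) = (r - 4)*(r - 1)*(r^2 - 16) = (r - 4)^2*(r - 1)*(r + 4)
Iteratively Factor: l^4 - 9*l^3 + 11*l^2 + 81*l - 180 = (l - 5)*(l^3 - 4*l^2 - 9*l + 36) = (l - 5)*(l - 3)*(l^2 - l - 12) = (l - 5)*(l - 3)*(l + 3)*(l - 4)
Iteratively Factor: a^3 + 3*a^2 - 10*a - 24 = (a + 2)*(a^2 + a - 12) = (a - 3)*(a + 2)*(a + 4)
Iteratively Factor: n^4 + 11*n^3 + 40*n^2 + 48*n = (n + 3)*(n^3 + 8*n^2 + 16*n) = (n + 3)*(n + 4)*(n^2 + 4*n) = n*(n + 3)*(n + 4)*(n + 4)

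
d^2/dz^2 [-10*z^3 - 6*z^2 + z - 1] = -60*z - 12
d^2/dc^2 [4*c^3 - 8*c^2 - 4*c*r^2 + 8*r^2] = 24*c - 16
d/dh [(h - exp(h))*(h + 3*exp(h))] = 2*h*exp(h) + 2*h - 6*exp(2*h) + 2*exp(h)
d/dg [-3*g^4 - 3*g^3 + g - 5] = -12*g^3 - 9*g^2 + 1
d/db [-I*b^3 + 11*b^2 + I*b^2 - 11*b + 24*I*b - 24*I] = -3*I*b^2 + 2*b*(11 + I) - 11 + 24*I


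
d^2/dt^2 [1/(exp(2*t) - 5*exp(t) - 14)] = ((5 - 4*exp(t))*(-exp(2*t) + 5*exp(t) + 14) - 2*(2*exp(t) - 5)^2*exp(t))*exp(t)/(-exp(2*t) + 5*exp(t) + 14)^3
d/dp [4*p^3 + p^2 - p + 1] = 12*p^2 + 2*p - 1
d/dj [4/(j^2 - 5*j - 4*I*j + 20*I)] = 4*(-2*j + 5 + 4*I)/(j^2 - 5*j - 4*I*j + 20*I)^2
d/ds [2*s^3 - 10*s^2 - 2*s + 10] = 6*s^2 - 20*s - 2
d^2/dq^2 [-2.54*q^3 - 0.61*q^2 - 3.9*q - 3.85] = -15.24*q - 1.22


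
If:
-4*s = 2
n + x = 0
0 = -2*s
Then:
No Solution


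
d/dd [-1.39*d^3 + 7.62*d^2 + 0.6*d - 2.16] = -4.17*d^2 + 15.24*d + 0.6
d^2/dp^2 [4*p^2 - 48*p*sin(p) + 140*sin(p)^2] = 48*p*sin(p) - 560*sin(p)^2 - 96*cos(p) + 288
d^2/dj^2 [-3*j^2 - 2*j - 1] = -6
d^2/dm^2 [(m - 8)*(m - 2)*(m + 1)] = 6*m - 18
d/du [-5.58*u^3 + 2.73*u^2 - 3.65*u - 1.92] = -16.74*u^2 + 5.46*u - 3.65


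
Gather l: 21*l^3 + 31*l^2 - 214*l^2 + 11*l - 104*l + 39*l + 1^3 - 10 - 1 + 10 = 21*l^3 - 183*l^2 - 54*l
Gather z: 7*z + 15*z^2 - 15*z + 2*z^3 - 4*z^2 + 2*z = 2*z^3 + 11*z^2 - 6*z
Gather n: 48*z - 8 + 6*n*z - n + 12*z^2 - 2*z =n*(6*z - 1) + 12*z^2 + 46*z - 8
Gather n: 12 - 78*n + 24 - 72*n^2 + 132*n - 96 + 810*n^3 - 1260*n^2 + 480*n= 810*n^3 - 1332*n^2 + 534*n - 60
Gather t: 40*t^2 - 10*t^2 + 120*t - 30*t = 30*t^2 + 90*t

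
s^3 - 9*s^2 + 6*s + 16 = (s - 8)*(s - 2)*(s + 1)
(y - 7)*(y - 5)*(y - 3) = y^3 - 15*y^2 + 71*y - 105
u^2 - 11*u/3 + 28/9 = (u - 7/3)*(u - 4/3)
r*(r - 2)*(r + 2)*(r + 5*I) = r^4 + 5*I*r^3 - 4*r^2 - 20*I*r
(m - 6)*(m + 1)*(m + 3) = m^3 - 2*m^2 - 21*m - 18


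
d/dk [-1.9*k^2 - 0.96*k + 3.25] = -3.8*k - 0.96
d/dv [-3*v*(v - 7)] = 21 - 6*v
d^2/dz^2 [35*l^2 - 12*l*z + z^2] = 2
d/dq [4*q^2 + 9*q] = 8*q + 9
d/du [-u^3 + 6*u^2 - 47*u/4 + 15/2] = -3*u^2 + 12*u - 47/4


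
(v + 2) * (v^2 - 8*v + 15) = v^3 - 6*v^2 - v + 30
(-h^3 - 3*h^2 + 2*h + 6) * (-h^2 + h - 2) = h^5 + 2*h^4 - 3*h^3 + 2*h^2 + 2*h - 12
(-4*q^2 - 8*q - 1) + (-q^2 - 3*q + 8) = -5*q^2 - 11*q + 7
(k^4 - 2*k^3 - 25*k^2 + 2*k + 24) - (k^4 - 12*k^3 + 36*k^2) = 10*k^3 - 61*k^2 + 2*k + 24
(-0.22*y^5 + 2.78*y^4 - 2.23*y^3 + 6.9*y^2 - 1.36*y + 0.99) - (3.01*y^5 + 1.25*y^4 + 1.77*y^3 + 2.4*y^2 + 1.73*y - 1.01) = -3.23*y^5 + 1.53*y^4 - 4.0*y^3 + 4.5*y^2 - 3.09*y + 2.0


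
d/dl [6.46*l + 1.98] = 6.46000000000000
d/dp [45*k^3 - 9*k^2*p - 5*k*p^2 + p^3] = -9*k^2 - 10*k*p + 3*p^2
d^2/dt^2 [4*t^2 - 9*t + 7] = 8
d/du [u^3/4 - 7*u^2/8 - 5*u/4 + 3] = 3*u^2/4 - 7*u/4 - 5/4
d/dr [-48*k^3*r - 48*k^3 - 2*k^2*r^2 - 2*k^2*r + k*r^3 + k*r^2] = k*(-48*k^2 - 4*k*r - 2*k + 3*r^2 + 2*r)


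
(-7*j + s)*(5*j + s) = -35*j^2 - 2*j*s + s^2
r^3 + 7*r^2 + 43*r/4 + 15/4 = (r + 1/2)*(r + 3/2)*(r + 5)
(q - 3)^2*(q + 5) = q^3 - q^2 - 21*q + 45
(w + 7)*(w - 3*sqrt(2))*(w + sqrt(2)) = w^3 - 2*sqrt(2)*w^2 + 7*w^2 - 14*sqrt(2)*w - 6*w - 42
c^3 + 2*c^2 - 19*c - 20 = (c - 4)*(c + 1)*(c + 5)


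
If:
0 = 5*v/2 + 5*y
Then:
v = -2*y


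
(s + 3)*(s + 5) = s^2 + 8*s + 15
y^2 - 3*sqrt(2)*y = y*(y - 3*sqrt(2))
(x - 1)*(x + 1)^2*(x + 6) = x^4 + 7*x^3 + 5*x^2 - 7*x - 6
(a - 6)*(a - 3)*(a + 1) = a^3 - 8*a^2 + 9*a + 18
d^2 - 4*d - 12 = (d - 6)*(d + 2)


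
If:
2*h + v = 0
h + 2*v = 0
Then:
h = 0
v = 0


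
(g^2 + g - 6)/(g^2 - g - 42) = (-g^2 - g + 6)/(-g^2 + g + 42)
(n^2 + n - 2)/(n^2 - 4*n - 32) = (-n^2 - n + 2)/(-n^2 + 4*n + 32)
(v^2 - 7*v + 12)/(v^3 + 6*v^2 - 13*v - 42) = (v - 4)/(v^2 + 9*v + 14)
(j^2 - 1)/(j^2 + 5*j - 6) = (j + 1)/(j + 6)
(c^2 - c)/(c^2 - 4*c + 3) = c/(c - 3)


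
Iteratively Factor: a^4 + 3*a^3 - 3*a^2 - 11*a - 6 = (a + 3)*(a^3 - 3*a - 2) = (a + 1)*(a + 3)*(a^2 - a - 2) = (a - 2)*(a + 1)*(a + 3)*(a + 1)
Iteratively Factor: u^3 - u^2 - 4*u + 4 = (u - 2)*(u^2 + u - 2) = (u - 2)*(u + 2)*(u - 1)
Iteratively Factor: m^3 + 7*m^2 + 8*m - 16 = (m + 4)*(m^2 + 3*m - 4) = (m - 1)*(m + 4)*(m + 4)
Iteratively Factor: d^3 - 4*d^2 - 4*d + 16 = (d - 2)*(d^2 - 2*d - 8) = (d - 2)*(d + 2)*(d - 4)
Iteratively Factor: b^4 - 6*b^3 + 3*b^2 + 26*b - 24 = (b - 1)*(b^3 - 5*b^2 - 2*b + 24) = (b - 1)*(b + 2)*(b^2 - 7*b + 12) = (b - 4)*(b - 1)*(b + 2)*(b - 3)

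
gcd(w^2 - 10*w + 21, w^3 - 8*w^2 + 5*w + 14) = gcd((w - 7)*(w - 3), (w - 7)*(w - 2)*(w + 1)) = w - 7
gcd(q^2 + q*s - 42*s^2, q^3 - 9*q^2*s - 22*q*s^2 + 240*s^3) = q - 6*s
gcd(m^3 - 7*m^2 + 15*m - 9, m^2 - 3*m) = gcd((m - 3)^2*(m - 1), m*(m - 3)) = m - 3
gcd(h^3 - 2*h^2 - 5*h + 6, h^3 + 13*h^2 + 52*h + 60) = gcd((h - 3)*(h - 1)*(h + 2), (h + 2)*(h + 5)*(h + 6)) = h + 2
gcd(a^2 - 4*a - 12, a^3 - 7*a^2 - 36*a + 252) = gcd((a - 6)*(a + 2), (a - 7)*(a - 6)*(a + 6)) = a - 6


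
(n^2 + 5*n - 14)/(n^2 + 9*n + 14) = (n - 2)/(n + 2)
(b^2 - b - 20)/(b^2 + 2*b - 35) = (b + 4)/(b + 7)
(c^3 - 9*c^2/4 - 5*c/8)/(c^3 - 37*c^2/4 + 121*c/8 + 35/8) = c/(c - 7)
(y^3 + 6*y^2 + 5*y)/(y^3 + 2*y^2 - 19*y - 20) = y/(y - 4)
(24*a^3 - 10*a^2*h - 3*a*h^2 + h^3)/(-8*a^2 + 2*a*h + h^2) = (-12*a^2 - a*h + h^2)/(4*a + h)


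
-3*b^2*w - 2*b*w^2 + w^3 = w*(-3*b + w)*(b + w)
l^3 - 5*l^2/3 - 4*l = l*(l - 3)*(l + 4/3)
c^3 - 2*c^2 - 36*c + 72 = (c - 6)*(c - 2)*(c + 6)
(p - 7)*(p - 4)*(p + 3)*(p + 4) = p^4 - 4*p^3 - 37*p^2 + 64*p + 336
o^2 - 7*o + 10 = (o - 5)*(o - 2)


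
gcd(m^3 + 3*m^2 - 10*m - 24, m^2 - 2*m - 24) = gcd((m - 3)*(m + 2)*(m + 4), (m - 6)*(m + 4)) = m + 4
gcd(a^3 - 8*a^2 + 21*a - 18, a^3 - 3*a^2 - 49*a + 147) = a - 3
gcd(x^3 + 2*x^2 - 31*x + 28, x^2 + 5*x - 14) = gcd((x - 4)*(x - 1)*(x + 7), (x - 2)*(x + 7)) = x + 7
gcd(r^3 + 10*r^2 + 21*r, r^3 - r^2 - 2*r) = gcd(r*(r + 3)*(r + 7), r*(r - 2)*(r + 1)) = r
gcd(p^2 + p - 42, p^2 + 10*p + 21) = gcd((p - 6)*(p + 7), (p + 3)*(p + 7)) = p + 7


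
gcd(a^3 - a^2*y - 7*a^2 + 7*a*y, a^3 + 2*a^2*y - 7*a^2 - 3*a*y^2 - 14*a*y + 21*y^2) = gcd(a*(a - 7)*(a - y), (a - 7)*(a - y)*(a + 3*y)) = -a^2 + a*y + 7*a - 7*y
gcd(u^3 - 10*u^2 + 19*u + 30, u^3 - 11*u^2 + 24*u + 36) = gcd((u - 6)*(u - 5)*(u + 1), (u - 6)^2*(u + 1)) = u^2 - 5*u - 6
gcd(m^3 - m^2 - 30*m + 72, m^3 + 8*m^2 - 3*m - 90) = m^2 + 3*m - 18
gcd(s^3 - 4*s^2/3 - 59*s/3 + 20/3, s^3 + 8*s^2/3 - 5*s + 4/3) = s^2 + 11*s/3 - 4/3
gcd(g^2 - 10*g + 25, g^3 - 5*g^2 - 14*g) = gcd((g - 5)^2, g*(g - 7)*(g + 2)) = 1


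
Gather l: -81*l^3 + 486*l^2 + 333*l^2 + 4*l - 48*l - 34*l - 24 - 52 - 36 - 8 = -81*l^3 + 819*l^2 - 78*l - 120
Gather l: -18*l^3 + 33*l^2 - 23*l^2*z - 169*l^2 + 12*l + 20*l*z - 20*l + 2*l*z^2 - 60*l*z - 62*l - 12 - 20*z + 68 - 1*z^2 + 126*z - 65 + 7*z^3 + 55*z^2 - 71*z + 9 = -18*l^3 + l^2*(-23*z - 136) + l*(2*z^2 - 40*z - 70) + 7*z^3 + 54*z^2 + 35*z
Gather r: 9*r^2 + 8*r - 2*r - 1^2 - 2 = 9*r^2 + 6*r - 3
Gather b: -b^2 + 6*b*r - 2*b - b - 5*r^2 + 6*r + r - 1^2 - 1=-b^2 + b*(6*r - 3) - 5*r^2 + 7*r - 2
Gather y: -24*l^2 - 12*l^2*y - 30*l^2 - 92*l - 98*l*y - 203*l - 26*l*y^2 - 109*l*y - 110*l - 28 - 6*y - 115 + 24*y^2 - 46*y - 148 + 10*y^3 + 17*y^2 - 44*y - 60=-54*l^2 - 405*l + 10*y^3 + y^2*(41 - 26*l) + y*(-12*l^2 - 207*l - 96) - 351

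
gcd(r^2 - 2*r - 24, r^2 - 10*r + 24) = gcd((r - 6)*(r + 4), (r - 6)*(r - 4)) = r - 6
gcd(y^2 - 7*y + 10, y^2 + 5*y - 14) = y - 2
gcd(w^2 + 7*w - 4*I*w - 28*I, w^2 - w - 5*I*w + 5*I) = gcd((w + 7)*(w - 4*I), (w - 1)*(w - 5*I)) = 1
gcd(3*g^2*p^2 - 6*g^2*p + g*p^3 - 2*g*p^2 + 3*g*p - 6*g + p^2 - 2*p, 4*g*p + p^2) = 1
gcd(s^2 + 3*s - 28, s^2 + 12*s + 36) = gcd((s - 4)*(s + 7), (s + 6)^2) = 1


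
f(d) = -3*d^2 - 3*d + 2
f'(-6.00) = 33.00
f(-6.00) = -88.00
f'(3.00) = -21.00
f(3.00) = -34.00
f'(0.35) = -5.10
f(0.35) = 0.58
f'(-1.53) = 6.18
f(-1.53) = -0.43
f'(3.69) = -25.14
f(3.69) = -49.92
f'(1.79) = -13.74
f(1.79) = -12.98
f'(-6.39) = 35.34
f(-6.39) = -101.33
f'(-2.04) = 9.24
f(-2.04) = -4.36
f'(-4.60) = 24.60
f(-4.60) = -47.68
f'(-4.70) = 25.20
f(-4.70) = -50.17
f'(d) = -6*d - 3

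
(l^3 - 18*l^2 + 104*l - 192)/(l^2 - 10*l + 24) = l - 8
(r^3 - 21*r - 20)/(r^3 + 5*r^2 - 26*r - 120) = (r + 1)/(r + 6)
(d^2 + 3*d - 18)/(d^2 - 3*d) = (d + 6)/d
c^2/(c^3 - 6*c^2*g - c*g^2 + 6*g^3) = c^2/(c^3 - 6*c^2*g - c*g^2 + 6*g^3)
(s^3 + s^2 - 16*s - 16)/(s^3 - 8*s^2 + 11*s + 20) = (s + 4)/(s - 5)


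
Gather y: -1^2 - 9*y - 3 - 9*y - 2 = -18*y - 6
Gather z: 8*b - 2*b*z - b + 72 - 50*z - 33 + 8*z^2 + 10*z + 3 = 7*b + 8*z^2 + z*(-2*b - 40) + 42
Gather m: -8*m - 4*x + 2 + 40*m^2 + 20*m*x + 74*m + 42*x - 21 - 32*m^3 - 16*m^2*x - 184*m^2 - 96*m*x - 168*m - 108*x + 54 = -32*m^3 + m^2*(-16*x - 144) + m*(-76*x - 102) - 70*x + 35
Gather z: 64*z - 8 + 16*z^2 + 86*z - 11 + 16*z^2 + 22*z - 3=32*z^2 + 172*z - 22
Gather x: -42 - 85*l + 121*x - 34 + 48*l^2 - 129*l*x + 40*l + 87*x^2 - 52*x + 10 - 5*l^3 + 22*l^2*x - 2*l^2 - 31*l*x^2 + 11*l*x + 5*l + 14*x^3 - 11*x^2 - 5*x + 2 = -5*l^3 + 46*l^2 - 40*l + 14*x^3 + x^2*(76 - 31*l) + x*(22*l^2 - 118*l + 64) - 64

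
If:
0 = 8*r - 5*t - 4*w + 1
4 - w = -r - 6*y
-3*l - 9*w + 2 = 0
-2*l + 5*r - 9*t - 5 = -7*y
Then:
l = 951*y/19 + 1364/57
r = -431*y/19 - 670/57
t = -436*y/19 - 707/57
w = -317*y/19 - 442/57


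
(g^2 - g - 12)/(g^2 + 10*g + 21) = (g - 4)/(g + 7)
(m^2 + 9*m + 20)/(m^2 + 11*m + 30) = (m + 4)/(m + 6)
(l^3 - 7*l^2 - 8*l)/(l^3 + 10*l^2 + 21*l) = (l^2 - 7*l - 8)/(l^2 + 10*l + 21)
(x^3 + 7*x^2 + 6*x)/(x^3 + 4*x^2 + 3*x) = (x + 6)/(x + 3)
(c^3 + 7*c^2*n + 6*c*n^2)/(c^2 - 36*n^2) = c*(c + n)/(c - 6*n)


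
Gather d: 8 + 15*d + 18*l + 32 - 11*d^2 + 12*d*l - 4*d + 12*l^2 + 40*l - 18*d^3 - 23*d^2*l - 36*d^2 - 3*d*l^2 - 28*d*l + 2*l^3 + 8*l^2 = -18*d^3 + d^2*(-23*l - 47) + d*(-3*l^2 - 16*l + 11) + 2*l^3 + 20*l^2 + 58*l + 40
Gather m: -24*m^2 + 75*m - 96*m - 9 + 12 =-24*m^2 - 21*m + 3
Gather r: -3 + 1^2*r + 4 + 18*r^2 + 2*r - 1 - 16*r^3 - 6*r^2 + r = -16*r^3 + 12*r^2 + 4*r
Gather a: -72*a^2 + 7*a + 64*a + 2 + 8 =-72*a^2 + 71*a + 10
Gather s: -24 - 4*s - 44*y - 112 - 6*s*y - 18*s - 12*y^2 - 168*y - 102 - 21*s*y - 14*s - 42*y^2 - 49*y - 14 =s*(-27*y - 36) - 54*y^2 - 261*y - 252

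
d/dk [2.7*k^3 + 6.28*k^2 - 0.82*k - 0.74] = 8.1*k^2 + 12.56*k - 0.82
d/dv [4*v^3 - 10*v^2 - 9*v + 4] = 12*v^2 - 20*v - 9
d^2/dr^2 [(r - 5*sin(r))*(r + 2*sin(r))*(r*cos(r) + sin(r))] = -r^3*cos(r) - 7*r^2*sin(r) + 6*r^2*sin(2*r) + 25*r*cos(r)/2 - 18*r*cos(2*r) - 45*r*cos(3*r)/2 + 29*sin(r)/2 - 9*sin(2*r) - 75*sin(3*r)/2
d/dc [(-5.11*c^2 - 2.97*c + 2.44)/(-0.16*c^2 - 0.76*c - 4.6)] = (3.4084*c^2 + 47.7928*c + 15.5164)/(0.0256*c^4 + 0.2432*c^3 + 2.0496*c^2 + 6.992*c + 21.16)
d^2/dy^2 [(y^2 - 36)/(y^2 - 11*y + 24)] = 2*(11*y^3 - 180*y^2 + 1188*y - 2916)/(y^6 - 33*y^5 + 435*y^4 - 2915*y^3 + 10440*y^2 - 19008*y + 13824)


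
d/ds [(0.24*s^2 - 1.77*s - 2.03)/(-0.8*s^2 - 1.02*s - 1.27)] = (-1.6608*s^2 - 3.8576*s + 0.1773)/(0.64*s^4 + 1.632*s^3 + 3.0724*s^2 + 2.5908*s + 1.6129)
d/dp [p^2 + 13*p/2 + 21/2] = 2*p + 13/2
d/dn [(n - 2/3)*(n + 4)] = 2*n + 10/3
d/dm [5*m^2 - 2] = 10*m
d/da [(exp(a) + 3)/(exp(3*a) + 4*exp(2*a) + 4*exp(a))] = (-2*exp(2*a) - 9*exp(a) - 6)*exp(-a)/(exp(3*a) + 6*exp(2*a) + 12*exp(a) + 8)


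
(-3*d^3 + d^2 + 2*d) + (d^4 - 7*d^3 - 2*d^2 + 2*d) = d^4 - 10*d^3 - d^2 + 4*d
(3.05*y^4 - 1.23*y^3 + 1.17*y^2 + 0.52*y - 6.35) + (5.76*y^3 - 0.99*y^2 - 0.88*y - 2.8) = 3.05*y^4 + 4.53*y^3 + 0.18*y^2 - 0.36*y - 9.15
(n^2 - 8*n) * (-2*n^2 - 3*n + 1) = -2*n^4 + 13*n^3 + 25*n^2 - 8*n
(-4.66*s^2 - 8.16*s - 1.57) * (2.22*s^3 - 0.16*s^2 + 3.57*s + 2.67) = -10.3452*s^5 - 17.3696*s^4 - 18.816*s^3 - 41.3222*s^2 - 27.3921*s - 4.1919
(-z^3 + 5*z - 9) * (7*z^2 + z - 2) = -7*z^5 - z^4 + 37*z^3 - 58*z^2 - 19*z + 18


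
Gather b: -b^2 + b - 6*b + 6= -b^2 - 5*b + 6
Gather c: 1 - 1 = 0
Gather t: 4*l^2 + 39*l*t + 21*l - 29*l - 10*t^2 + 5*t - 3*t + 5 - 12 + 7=4*l^2 - 8*l - 10*t^2 + t*(39*l + 2)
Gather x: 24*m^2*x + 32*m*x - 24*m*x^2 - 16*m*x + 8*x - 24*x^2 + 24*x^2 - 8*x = -24*m*x^2 + x*(24*m^2 + 16*m)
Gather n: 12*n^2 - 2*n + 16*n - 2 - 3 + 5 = 12*n^2 + 14*n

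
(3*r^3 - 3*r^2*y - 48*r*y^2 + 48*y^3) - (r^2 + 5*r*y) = 3*r^3 - 3*r^2*y - r^2 - 48*r*y^2 - 5*r*y + 48*y^3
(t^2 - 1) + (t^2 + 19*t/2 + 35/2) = 2*t^2 + 19*t/2 + 33/2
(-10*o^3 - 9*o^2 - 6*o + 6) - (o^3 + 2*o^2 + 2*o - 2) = -11*o^3 - 11*o^2 - 8*o + 8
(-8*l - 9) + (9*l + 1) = l - 8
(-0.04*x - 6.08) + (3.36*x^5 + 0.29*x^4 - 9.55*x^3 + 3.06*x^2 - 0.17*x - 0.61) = 3.36*x^5 + 0.29*x^4 - 9.55*x^3 + 3.06*x^2 - 0.21*x - 6.69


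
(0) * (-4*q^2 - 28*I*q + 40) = 0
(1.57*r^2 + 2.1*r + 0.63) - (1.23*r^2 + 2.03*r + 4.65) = 0.34*r^2 + 0.0700000000000003*r - 4.02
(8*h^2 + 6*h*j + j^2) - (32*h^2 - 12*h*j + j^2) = -24*h^2 + 18*h*j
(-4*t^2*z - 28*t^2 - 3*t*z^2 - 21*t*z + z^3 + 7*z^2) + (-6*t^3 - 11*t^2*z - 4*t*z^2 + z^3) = -6*t^3 - 15*t^2*z - 28*t^2 - 7*t*z^2 - 21*t*z + 2*z^3 + 7*z^2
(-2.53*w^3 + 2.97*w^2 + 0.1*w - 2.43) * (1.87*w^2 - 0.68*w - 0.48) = -4.7311*w^5 + 7.2743*w^4 - 0.6182*w^3 - 6.0377*w^2 + 1.6044*w + 1.1664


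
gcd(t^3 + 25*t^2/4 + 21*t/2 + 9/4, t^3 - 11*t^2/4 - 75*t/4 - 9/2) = t^2 + 13*t/4 + 3/4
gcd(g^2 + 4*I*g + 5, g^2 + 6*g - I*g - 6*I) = g - I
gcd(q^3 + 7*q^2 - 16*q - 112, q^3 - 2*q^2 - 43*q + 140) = q^2 + 3*q - 28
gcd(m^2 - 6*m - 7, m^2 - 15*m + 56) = m - 7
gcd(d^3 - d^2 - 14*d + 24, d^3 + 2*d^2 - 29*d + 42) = d^2 - 5*d + 6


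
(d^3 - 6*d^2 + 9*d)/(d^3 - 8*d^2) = (d^2 - 6*d + 9)/(d*(d - 8))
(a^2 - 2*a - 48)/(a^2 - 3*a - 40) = (a + 6)/(a + 5)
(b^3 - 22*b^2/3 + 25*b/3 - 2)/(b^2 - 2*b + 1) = (b^2 - 19*b/3 + 2)/(b - 1)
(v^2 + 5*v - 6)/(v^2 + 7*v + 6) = (v - 1)/(v + 1)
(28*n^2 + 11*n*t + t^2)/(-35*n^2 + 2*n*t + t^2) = (4*n + t)/(-5*n + t)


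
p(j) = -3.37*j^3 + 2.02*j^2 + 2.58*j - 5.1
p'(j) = -10.11*j^2 + 4.04*j + 2.58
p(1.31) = -5.83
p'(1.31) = -9.48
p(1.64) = -10.30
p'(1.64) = -17.99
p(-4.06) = 243.25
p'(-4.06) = -180.47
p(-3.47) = 151.08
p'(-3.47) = -133.17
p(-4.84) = 411.82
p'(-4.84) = -253.81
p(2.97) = -67.91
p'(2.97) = -74.60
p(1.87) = -15.25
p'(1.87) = -25.22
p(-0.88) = -3.51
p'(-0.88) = -8.80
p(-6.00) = 780.06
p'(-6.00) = -385.62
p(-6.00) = 780.06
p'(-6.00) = -385.62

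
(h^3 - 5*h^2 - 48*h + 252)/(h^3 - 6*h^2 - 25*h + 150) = (h^2 + h - 42)/(h^2 - 25)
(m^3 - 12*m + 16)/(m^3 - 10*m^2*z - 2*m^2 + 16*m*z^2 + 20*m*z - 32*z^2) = (m^2 + 2*m - 8)/(m^2 - 10*m*z + 16*z^2)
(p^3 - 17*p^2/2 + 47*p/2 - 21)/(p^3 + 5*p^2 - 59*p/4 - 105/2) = 2*(p^2 - 5*p + 6)/(2*p^2 + 17*p + 30)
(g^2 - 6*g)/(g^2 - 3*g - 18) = g/(g + 3)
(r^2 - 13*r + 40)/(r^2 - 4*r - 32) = (r - 5)/(r + 4)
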